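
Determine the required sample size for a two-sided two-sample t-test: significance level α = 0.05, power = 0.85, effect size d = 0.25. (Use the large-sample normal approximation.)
n = 288 per group

Sample size formula (two-sample t-test, normal approximation):
n = 2 · ((z_{α/2} + z_β) / d)²

z_{α/2} = 1.960 (for α = 0.05, two-sided)
z_β = 1.036 (for power = 0.85)
d = 0.25

n = 2 · ((1.960 + 1.036) / 0.25)²
n = 2 · (11.984)²
n ≈ 287.23
Round up to the next whole number: n = 288 per group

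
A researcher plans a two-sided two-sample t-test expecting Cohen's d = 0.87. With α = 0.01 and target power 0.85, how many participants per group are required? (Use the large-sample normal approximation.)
n = 35 per group

Sample size formula (two-sample t-test, normal approximation):
n = 2 · ((z_{α/2} + z_β) / d)²

z_{α/2} = 2.576 (for α = 0.01, two-sided)
z_β = 1.036 (for power = 0.85)
d = 0.87

n = 2 · ((2.576 + 1.036) / 0.87)²
n = 2 · (4.152)²
n ≈ 34.48
Round up to the next whole number: n = 35 per group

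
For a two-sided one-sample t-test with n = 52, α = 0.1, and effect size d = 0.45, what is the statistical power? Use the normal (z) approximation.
Power ≈ 0.95

Power calculation (one-sample t-test, normal approximation):
z_β = d · √n - z_{α/2}
z_β = 0.45 · √52 - 1.645
z_β = 0.45 · 7.211 - 1.645
z_β = 1.600

Power = Φ(z_β) = Φ(1.600) ≈ 0.945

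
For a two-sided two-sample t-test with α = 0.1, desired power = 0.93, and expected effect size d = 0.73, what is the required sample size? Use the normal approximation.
n = 37 per group

Sample size formula (two-sample t-test, normal approximation):
n = 2 · ((z_{α/2} + z_β) / d)²

z_{α/2} = 1.645 (for α = 0.1, two-sided)
z_β = 1.476 (for power = 0.93)
d = 0.73

n = 2 · ((1.645 + 1.476) / 0.73)²
n = 2 · (4.275)²
n ≈ 36.55
Round up to the next whole number: n = 37 per group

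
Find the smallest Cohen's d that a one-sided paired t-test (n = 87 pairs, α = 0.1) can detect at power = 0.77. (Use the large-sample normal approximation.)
d ≈ 0.22

Minimum detectable effect (paired t-test, normal approximation):
d = (z_α + z_β) / √n
d = (1.282 + 0.739) / √87
d = 2.020 / 9.327
d ≈ 0.22

By Cohen's convention (0.2 small / 0.5 medium / 0.8 large): small effect.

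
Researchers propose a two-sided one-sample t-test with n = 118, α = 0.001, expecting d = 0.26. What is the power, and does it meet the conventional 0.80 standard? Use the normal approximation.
Power ≈ 0.32; the study is underpowered (power < 0.80)

Power calculation (one-sample t-test, normal approximation):
z_β = d · √n - z_{α/2}
z_β = 0.26 · √118 - 3.291
z_β = 0.26 · 10.863 - 3.291
z_β = -0.466

Power = Φ(z_β) = Φ(-0.466) ≈ 0.321

Effect size d = 0.26 is small by Cohen's convention (0.2/0.5/0.8).

Threshold: power ≥ 0.80 is conventionally adequate.
Power ≈ 0.32 → the study is underpowered (power < 0.80).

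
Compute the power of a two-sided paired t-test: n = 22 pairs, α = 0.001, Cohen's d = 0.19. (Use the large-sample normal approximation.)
Power ≈ 0.01

Power calculation (paired t-test, normal approximation):
z_β = d · √n - z_{α/2}
z_β = 0.19 · √22 - 3.291
z_β = 0.19 · 4.690 - 3.291
z_β = -2.399

Power = Φ(z_β) = Φ(-2.399) ≈ 0.008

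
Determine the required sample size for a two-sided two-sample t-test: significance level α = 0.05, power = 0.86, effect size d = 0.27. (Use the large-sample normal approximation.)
n = 254 per group

Sample size formula (two-sample t-test, normal approximation):
n = 2 · ((z_{α/2} + z_β) / d)²

z_{α/2} = 1.960 (for α = 0.05, two-sided)
z_β = 1.080 (for power = 0.86)
d = 0.27

n = 2 · ((1.960 + 1.080) / 0.27)²
n = 2 · (11.259)²
n ≈ 253.53
Round up to the next whole number: n = 254 per group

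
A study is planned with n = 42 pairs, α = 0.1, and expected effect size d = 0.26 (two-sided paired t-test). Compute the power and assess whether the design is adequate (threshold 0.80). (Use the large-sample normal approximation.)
Power ≈ 0.52; the study is underpowered (power < 0.80)

Power calculation (paired t-test, normal approximation):
z_β = d · √n - z_{α/2}
z_β = 0.26 · √42 - 1.645
z_β = 0.26 · 6.481 - 1.645
z_β = 0.040

Power = Φ(z_β) = Φ(0.040) ≈ 0.516

Effect size d = 0.26 is small by Cohen's convention (0.2/0.5/0.8).

Threshold: power ≥ 0.80 is conventionally adequate.
Power ≈ 0.52 → the study is underpowered (power < 0.80).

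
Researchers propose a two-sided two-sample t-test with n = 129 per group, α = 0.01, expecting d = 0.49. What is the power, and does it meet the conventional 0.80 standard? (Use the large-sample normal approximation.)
Power ≈ 0.91; the study is adequately powered (power ≥ 0.80)

Power calculation (two-sample t-test, normal approximation):
z_β = d · √(n/2) - z_{α/2}
z_β = 0.49 · √(129/2) - 2.576
z_β = 0.49 · 8.031 - 2.576
z_β = 1.359

Power = Φ(z_β) = Φ(1.359) ≈ 0.913

Effect size d = 0.49 is small by Cohen's convention (0.2/0.5/0.8).

Threshold: power ≥ 0.80 is conventionally adequate.
Power ≈ 0.91 → the study is adequately powered (power ≥ 0.80).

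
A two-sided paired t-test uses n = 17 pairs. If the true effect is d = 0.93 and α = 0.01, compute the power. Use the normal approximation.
Power ≈ 0.90

Power calculation (paired t-test, normal approximation):
z_β = d · √n - z_{α/2}
z_β = 0.93 · √17 - 2.576
z_β = 0.93 · 4.123 - 2.576
z_β = 1.259

Power = Φ(z_β) = Φ(1.259) ≈ 0.896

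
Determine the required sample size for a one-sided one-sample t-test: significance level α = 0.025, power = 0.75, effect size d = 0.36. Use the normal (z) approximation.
n = 54

Sample size formula (one-sample t-test, normal approximation):
n = ((z_α + z_β) / d)²

z_α = 1.960 (for α = 0.025, one-sided)
z_β = 0.674 (for power = 0.75)
d = 0.36

n = ((1.960 + 0.674) / 0.36)²
n = (7.317)²
n ≈ 53.54
Round up to the next whole number: n = 54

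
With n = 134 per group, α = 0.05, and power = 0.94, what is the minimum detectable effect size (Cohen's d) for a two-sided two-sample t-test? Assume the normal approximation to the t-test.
d ≈ 0.43

Minimum detectable effect (two-sample t-test, normal approximation):
d = (z_{α/2} + z_β) / √(n/2)
d = (1.960 + 1.555) / √(134/2)
d = 3.515 / 8.185
d ≈ 0.43

By Cohen's convention (0.2 small / 0.5 medium / 0.8 large): small effect.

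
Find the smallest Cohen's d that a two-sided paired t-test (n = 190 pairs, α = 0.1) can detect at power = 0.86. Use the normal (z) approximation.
d ≈ 0.20

Minimum detectable effect (paired t-test, normal approximation):
d = (z_{α/2} + z_β) / √n
d = (1.645 + 1.080) / √190
d = 2.725 / 13.784
d ≈ 0.20

By Cohen's convention (0.2 small / 0.5 medium / 0.8 large): small effect.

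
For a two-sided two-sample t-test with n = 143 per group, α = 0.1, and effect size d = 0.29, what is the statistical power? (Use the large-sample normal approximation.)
Power ≈ 0.79

Power calculation (two-sample t-test, normal approximation):
z_β = d · √(n/2) - z_{α/2}
z_β = 0.29 · √(143/2) - 1.645
z_β = 0.29 · 8.456 - 1.645
z_β = 0.807

Power = Φ(z_β) = Φ(0.807) ≈ 0.790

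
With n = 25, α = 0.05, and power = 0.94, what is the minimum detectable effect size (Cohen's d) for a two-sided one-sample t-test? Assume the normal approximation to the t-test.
d ≈ 0.70

Minimum detectable effect (one-sample t-test, normal approximation):
d = (z_{α/2} + z_β) / √n
d = (1.960 + 1.555) / √25
d = 3.515 / 5.000
d ≈ 0.70

By Cohen's convention (0.2 small / 0.5 medium / 0.8 large): medium effect.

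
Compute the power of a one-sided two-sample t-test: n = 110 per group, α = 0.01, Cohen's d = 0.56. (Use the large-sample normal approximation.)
Power ≈ 0.97

Power calculation (two-sample t-test, normal approximation):
z_β = d · √(n/2) - z_α
z_β = 0.56 · √(110/2) - 2.326
z_β = 0.56 · 7.416 - 2.326
z_β = 1.827

Power = Φ(z_β) = Φ(1.827) ≈ 0.966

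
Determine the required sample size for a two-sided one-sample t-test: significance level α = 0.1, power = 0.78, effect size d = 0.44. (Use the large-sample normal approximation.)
n = 31

Sample size formula (one-sample t-test, normal approximation):
n = ((z_{α/2} + z_β) / d)²

z_{α/2} = 1.645 (for α = 0.1, two-sided)
z_β = 0.772 (for power = 0.78)
d = 0.44

n = ((1.645 + 0.772) / 0.44)²
n = (5.493)²
n ≈ 30.17
Round up to the next whole number: n = 31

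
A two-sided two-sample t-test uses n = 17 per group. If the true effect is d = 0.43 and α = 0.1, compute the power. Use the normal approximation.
Power ≈ 0.35

Power calculation (two-sample t-test, normal approximation):
z_β = d · √(n/2) - z_{α/2}
z_β = 0.43 · √(17/2) - 1.645
z_β = 0.43 · 2.915 - 1.645
z_β = -0.391

Power = Φ(z_β) = Φ(-0.391) ≈ 0.348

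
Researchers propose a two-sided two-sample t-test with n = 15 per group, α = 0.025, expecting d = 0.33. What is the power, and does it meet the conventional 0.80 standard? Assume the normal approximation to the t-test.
Power ≈ 0.09; the study is underpowered (power < 0.80)

Power calculation (two-sample t-test, normal approximation):
z_β = d · √(n/2) - z_{α/2}
z_β = 0.33 · √(15/2) - 2.241
z_β = 0.33 · 2.739 - 2.241
z_β = -1.338

Power = Φ(z_β) = Φ(-1.338) ≈ 0.091

Effect size d = 0.33 is small by Cohen's convention (0.2/0.5/0.8).

Threshold: power ≥ 0.80 is conventionally adequate.
Power ≈ 0.09 → the study is underpowered (power < 0.80).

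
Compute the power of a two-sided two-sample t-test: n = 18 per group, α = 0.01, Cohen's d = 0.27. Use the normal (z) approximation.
Power ≈ 0.04

Power calculation (two-sample t-test, normal approximation):
z_β = d · √(n/2) - z_{α/2}
z_β = 0.27 · √(18/2) - 2.576
z_β = 0.27 · 3.000 - 2.576
z_β = -1.766

Power = Φ(z_β) = Φ(-1.766) ≈ 0.039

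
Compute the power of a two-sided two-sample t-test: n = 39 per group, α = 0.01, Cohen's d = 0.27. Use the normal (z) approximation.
Power ≈ 0.08

Power calculation (two-sample t-test, normal approximation):
z_β = d · √(n/2) - z_{α/2}
z_β = 0.27 · √(39/2) - 2.576
z_β = 0.27 · 4.416 - 2.576
z_β = -1.384

Power = Φ(z_β) = Φ(-1.384) ≈ 0.083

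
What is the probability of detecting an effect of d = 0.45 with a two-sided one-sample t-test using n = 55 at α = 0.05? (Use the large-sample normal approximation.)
Power ≈ 0.92

Power calculation (one-sample t-test, normal approximation):
z_β = d · √n - z_{α/2}
z_β = 0.45 · √55 - 1.960
z_β = 0.45 · 7.416 - 1.960
z_β = 1.377

Power = Φ(z_β) = Φ(1.377) ≈ 0.916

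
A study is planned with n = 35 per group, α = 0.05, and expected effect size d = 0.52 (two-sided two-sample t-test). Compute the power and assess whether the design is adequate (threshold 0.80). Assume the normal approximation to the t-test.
Power ≈ 0.59; the study is underpowered (power < 0.80)

Power calculation (two-sample t-test, normal approximation):
z_β = d · √(n/2) - z_{α/2}
z_β = 0.52 · √(35/2) - 1.960
z_β = 0.52 · 4.183 - 1.960
z_β = 0.215

Power = Φ(z_β) = Φ(0.215) ≈ 0.585

Effect size d = 0.52 is medium by Cohen's convention (0.2/0.5/0.8).

Threshold: power ≥ 0.80 is conventionally adequate.
Power ≈ 0.59 → the study is underpowered (power < 0.80).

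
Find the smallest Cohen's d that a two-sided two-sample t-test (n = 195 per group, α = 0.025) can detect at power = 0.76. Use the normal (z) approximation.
d ≈ 0.30

Minimum detectable effect (two-sample t-test, normal approximation):
d = (z_{α/2} + z_β) / √(n/2)
d = (2.241 + 0.706) / √(195/2)
d = 2.948 / 9.874
d ≈ 0.30

By Cohen's convention (0.2 small / 0.5 medium / 0.8 large): small effect.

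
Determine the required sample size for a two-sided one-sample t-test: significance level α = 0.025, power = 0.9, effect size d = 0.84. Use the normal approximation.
n = 18

Sample size formula (one-sample t-test, normal approximation):
n = ((z_{α/2} + z_β) / d)²

z_{α/2} = 2.241 (for α = 0.025, two-sided)
z_β = 1.282 (for power = 0.9)
d = 0.84

n = ((2.241 + 1.282) / 0.84)²
n = (4.194)²
n ≈ 17.59
Round up to the next whole number: n = 18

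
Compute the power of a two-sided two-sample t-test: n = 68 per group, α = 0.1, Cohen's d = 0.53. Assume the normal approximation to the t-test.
Power ≈ 0.93

Power calculation (two-sample t-test, normal approximation):
z_β = d · √(n/2) - z_{α/2}
z_β = 0.53 · √(68/2) - 1.645
z_β = 0.53 · 5.831 - 1.645
z_β = 1.446

Power = Φ(z_β) = Φ(1.446) ≈ 0.926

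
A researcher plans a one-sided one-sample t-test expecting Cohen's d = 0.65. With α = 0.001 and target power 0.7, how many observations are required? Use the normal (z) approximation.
n = 31

Sample size formula (one-sample t-test, normal approximation):
n = ((z_α + z_β) / d)²

z_α = 3.090 (for α = 0.001, one-sided)
z_β = 0.524 (for power = 0.7)
d = 0.65

n = ((3.090 + 0.524) / 0.65)²
n = (5.560)²
n ≈ 30.91
Round up to the next whole number: n = 31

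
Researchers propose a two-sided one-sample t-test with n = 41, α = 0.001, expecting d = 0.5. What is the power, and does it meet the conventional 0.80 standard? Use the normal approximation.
Power ≈ 0.46; the study is underpowered (power < 0.80)

Power calculation (one-sample t-test, normal approximation):
z_β = d · √n - z_{α/2}
z_β = 0.5 · √41 - 3.291
z_β = 0.5 · 6.403 - 3.291
z_β = -0.089

Power = Φ(z_β) = Φ(-0.089) ≈ 0.465

Effect size d = 0.5 is medium by Cohen's convention (0.2/0.5/0.8).

Threshold: power ≥ 0.80 is conventionally adequate.
Power ≈ 0.46 → the study is underpowered (power < 0.80).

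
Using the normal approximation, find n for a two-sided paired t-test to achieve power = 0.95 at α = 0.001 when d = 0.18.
n = 752 pairs

Sample size formula (paired t-test, normal approximation):
n = ((z_{α/2} + z_β) / d)²

z_{α/2} = 3.291 (for α = 0.001, two-sided)
z_β = 1.645 (for power = 0.95)
d = 0.18

n = ((3.291 + 1.645) / 0.18)²
n = (27.422)²
n ≈ 751.97
Round up to the next whole number: n = 752 pairs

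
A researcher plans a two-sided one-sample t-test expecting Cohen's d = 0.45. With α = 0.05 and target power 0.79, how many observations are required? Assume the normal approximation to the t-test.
n = 38

Sample size formula (one-sample t-test, normal approximation):
n = ((z_{α/2} + z_β) / d)²

z_{α/2} = 1.960 (for α = 0.05, two-sided)
z_β = 0.806 (for power = 0.79)
d = 0.45

n = ((1.960 + 0.806) / 0.45)²
n = (6.147)²
n ≈ 37.79
Round up to the next whole number: n = 38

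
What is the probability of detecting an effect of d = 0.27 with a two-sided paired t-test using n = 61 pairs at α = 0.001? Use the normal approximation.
Power ≈ 0.12

Power calculation (paired t-test, normal approximation):
z_β = d · √n - z_{α/2}
z_β = 0.27 · √61 - 3.291
z_β = 0.27 · 7.810 - 3.291
z_β = -1.182

Power = Φ(z_β) = Φ(-1.182) ≈ 0.119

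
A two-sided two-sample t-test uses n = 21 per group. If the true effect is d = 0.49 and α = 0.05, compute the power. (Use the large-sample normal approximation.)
Power ≈ 0.35

Power calculation (two-sample t-test, normal approximation):
z_β = d · √(n/2) - z_{α/2}
z_β = 0.49 · √(21/2) - 1.960
z_β = 0.49 · 3.240 - 1.960
z_β = -0.372

Power = Φ(z_β) = Φ(-0.372) ≈ 0.355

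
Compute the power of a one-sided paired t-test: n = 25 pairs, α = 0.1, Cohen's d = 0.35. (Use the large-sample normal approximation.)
Power ≈ 0.68

Power calculation (paired t-test, normal approximation):
z_β = d · √n - z_α
z_β = 0.35 · √25 - 1.282
z_β = 0.35 · 5.000 - 1.282
z_β = 0.468

Power = Φ(z_β) = Φ(0.468) ≈ 0.680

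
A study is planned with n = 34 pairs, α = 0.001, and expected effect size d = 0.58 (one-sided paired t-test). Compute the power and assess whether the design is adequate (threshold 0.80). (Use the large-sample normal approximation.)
Power ≈ 0.61; the study is underpowered (power < 0.80)

Power calculation (paired t-test, normal approximation):
z_β = d · √n - z_α
z_β = 0.58 · √34 - 3.090
z_β = 0.58 · 5.831 - 3.090
z_β = 0.292

Power = Φ(z_β) = Φ(0.292) ≈ 0.615

Effect size d = 0.58 is medium by Cohen's convention (0.2/0.5/0.8).

Threshold: power ≥ 0.80 is conventionally adequate.
Power ≈ 0.61 → the study is underpowered (power < 0.80).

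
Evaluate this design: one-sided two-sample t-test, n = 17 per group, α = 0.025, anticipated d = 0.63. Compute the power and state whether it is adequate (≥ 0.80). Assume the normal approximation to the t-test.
Power ≈ 0.45; the study is underpowered (power < 0.80)

Power calculation (two-sample t-test, normal approximation):
z_β = d · √(n/2) - z_α
z_β = 0.63 · √(17/2) - 1.960
z_β = 0.63 · 2.915 - 1.960
z_β = -0.123

Power = Φ(z_β) = Φ(-0.123) ≈ 0.451

Effect size d = 0.63 is medium by Cohen's convention (0.2/0.5/0.8).

Threshold: power ≥ 0.80 is conventionally adequate.
Power ≈ 0.45 → the study is underpowered (power < 0.80).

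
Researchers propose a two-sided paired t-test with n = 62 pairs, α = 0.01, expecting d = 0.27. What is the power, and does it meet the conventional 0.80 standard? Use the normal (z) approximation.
Power ≈ 0.33; the study is underpowered (power < 0.80)

Power calculation (paired t-test, normal approximation):
z_β = d · √n - z_{α/2}
z_β = 0.27 · √62 - 2.576
z_β = 0.27 · 7.874 - 2.576
z_β = -0.450

Power = Φ(z_β) = Φ(-0.450) ≈ 0.326

Effect size d = 0.27 is small by Cohen's convention (0.2/0.5/0.8).

Threshold: power ≥ 0.80 is conventionally adequate.
Power ≈ 0.33 → the study is underpowered (power < 0.80).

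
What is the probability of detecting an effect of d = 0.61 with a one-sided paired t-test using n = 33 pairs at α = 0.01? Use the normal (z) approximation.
Power ≈ 0.88

Power calculation (paired t-test, normal approximation):
z_β = d · √n - z_α
z_β = 0.61 · √33 - 2.326
z_β = 0.61 · 5.745 - 2.326
z_β = 1.178

Power = Φ(z_β) = Φ(1.178) ≈ 0.881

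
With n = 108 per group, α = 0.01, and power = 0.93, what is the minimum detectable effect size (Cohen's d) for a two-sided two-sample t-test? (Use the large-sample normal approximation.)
d ≈ 0.55

Minimum detectable effect (two-sample t-test, normal approximation):
d = (z_{α/2} + z_β) / √(n/2)
d = (2.576 + 1.476) / √(108/2)
d = 4.052 / 7.348
d ≈ 0.55

By Cohen's convention (0.2 small / 0.5 medium / 0.8 large): medium effect.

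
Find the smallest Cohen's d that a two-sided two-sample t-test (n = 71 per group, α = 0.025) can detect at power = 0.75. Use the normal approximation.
d ≈ 0.49

Minimum detectable effect (two-sample t-test, normal approximation):
d = (z_{α/2} + z_β) / √(n/2)
d = (2.241 + 0.674) / √(71/2)
d = 2.916 / 5.958
d ≈ 0.49

By Cohen's convention (0.2 small / 0.5 medium / 0.8 large): small effect.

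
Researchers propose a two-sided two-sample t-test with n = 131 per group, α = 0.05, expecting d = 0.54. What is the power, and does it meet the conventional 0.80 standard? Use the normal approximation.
Power ≈ 0.99; the study is adequately powered (power ≥ 0.80)

Power calculation (two-sample t-test, normal approximation):
z_β = d · √(n/2) - z_{α/2}
z_β = 0.54 · √(131/2) - 1.960
z_β = 0.54 · 8.093 - 1.960
z_β = 2.410

Power = Φ(z_β) = Φ(2.410) ≈ 0.992

Effect size d = 0.54 is medium by Cohen's convention (0.2/0.5/0.8).

Threshold: power ≥ 0.80 is conventionally adequate.
Power ≈ 0.99 → the study is adequately powered (power ≥ 0.80).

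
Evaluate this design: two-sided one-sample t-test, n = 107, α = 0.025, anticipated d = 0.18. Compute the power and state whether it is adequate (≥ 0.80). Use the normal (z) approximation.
Power ≈ 0.35; the study is underpowered (power < 0.80)

Power calculation (one-sample t-test, normal approximation):
z_β = d · √n - z_{α/2}
z_β = 0.18 · √107 - 2.241
z_β = 0.18 · 10.344 - 2.241
z_β = -0.379

Power = Φ(z_β) = Φ(-0.379) ≈ 0.352

Effect size d = 0.18 is very small by Cohen's convention (0.2/0.5/0.8).

Threshold: power ≥ 0.80 is conventionally adequate.
Power ≈ 0.35 → the study is underpowered (power < 0.80).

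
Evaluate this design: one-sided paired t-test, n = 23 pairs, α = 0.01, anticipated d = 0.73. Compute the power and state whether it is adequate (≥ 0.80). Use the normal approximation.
Power ≈ 0.88; the study is adequately powered (power ≥ 0.80)

Power calculation (paired t-test, normal approximation):
z_β = d · √n - z_α
z_β = 0.73 · √23 - 2.326
z_β = 0.73 · 4.796 - 2.326
z_β = 1.175

Power = Φ(z_β) = Φ(1.175) ≈ 0.880

Effect size d = 0.73 is medium by Cohen's convention (0.2/0.5/0.8).

Threshold: power ≥ 0.80 is conventionally adequate.
Power ≈ 0.88 → the study is adequately powered (power ≥ 0.80).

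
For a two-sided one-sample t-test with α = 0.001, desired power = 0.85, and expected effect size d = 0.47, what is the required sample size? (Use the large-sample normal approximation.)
n = 85

Sample size formula (one-sample t-test, normal approximation):
n = ((z_{α/2} + z_β) / d)²

z_{α/2} = 3.291 (for α = 0.001, two-sided)
z_β = 1.036 (for power = 0.85)
d = 0.47

n = ((3.291 + 1.036) / 0.47)²
n = (9.206)²
n ≈ 84.75
Round up to the next whole number: n = 85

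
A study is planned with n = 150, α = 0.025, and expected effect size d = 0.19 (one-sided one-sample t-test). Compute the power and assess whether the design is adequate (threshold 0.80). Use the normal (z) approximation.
Power ≈ 0.64; the study is underpowered (power < 0.80)

Power calculation (one-sample t-test, normal approximation):
z_β = d · √n - z_α
z_β = 0.19 · √150 - 1.960
z_β = 0.19 · 12.247 - 1.960
z_β = 0.367

Power = Φ(z_β) = Φ(0.367) ≈ 0.643

Effect size d = 0.19 is very small by Cohen's convention (0.2/0.5/0.8).

Threshold: power ≥ 0.80 is conventionally adequate.
Power ≈ 0.64 → the study is underpowered (power < 0.80).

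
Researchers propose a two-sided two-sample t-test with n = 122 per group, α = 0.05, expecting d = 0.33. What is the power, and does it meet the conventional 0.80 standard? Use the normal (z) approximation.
Power ≈ 0.73; the study is underpowered (power < 0.80)

Power calculation (two-sample t-test, normal approximation):
z_β = d · √(n/2) - z_{α/2}
z_β = 0.33 · √(122/2) - 1.960
z_β = 0.33 · 7.810 - 1.960
z_β = 0.617

Power = Φ(z_β) = Φ(0.617) ≈ 0.732

Effect size d = 0.33 is small by Cohen's convention (0.2/0.5/0.8).

Threshold: power ≥ 0.80 is conventionally adequate.
Power ≈ 0.73 → the study is underpowered (power < 0.80).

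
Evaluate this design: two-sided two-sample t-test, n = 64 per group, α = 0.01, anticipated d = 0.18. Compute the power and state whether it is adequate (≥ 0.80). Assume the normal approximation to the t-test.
Power ≈ 0.06; the study is underpowered (power < 0.80)

Power calculation (two-sample t-test, normal approximation):
z_β = d · √(n/2) - z_{α/2}
z_β = 0.18 · √(64/2) - 2.576
z_β = 0.18 · 5.657 - 2.576
z_β = -1.558

Power = Φ(z_β) = Φ(-1.558) ≈ 0.060

Effect size d = 0.18 is very small by Cohen's convention (0.2/0.5/0.8).

Threshold: power ≥ 0.80 is conventionally adequate.
Power ≈ 0.06 → the study is underpowered (power < 0.80).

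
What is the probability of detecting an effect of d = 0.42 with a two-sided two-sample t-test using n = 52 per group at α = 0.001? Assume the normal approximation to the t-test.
Power ≈ 0.13

Power calculation (two-sample t-test, normal approximation):
z_β = d · √(n/2) - z_{α/2}
z_β = 0.42 · √(52/2) - 3.291
z_β = 0.42 · 5.099 - 3.291
z_β = -1.149

Power = Φ(z_β) = Φ(-1.149) ≈ 0.125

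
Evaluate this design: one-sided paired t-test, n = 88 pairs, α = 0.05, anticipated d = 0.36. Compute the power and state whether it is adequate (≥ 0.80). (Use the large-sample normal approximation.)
Power ≈ 0.96; the study is adequately powered (power ≥ 0.80)

Power calculation (paired t-test, normal approximation):
z_β = d · √n - z_α
z_β = 0.36 · √88 - 1.645
z_β = 0.36 · 9.381 - 1.645
z_β = 1.732

Power = Φ(z_β) = Φ(1.732) ≈ 0.958

Effect size d = 0.36 is small by Cohen's convention (0.2/0.5/0.8).

Threshold: power ≥ 0.80 is conventionally adequate.
Power ≈ 0.96 → the study is adequately powered (power ≥ 0.80).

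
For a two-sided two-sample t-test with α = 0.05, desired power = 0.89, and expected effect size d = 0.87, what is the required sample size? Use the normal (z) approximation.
n = 27 per group

Sample size formula (two-sample t-test, normal approximation):
n = 2 · ((z_{α/2} + z_β) / d)²

z_{α/2} = 1.960 (for α = 0.05, two-sided)
z_β = 1.227 (for power = 0.89)
d = 0.87

n = 2 · ((1.960 + 1.227) / 0.87)²
n = 2 · (3.663)²
n ≈ 26.84
Round up to the next whole number: n = 27 per group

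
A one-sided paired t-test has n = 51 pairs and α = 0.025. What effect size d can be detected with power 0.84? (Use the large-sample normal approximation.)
d ≈ 0.41

Minimum detectable effect (paired t-test, normal approximation):
d = (z_α + z_β) / √n
d = (1.960 + 0.994) / √51
d = 2.954 / 7.141
d ≈ 0.41

By Cohen's convention (0.2 small / 0.5 medium / 0.8 large): small effect.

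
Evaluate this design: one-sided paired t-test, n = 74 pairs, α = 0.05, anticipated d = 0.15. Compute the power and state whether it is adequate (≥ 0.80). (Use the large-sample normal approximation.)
Power ≈ 0.36; the study is underpowered (power < 0.80)

Power calculation (paired t-test, normal approximation):
z_β = d · √n - z_α
z_β = 0.15 · √74 - 1.645
z_β = 0.15 · 8.602 - 1.645
z_β = -0.355

Power = Φ(z_β) = Φ(-0.355) ≈ 0.361

Effect size d = 0.15 is very small by Cohen's convention (0.2/0.5/0.8).

Threshold: power ≥ 0.80 is conventionally adequate.
Power ≈ 0.36 → the study is underpowered (power < 0.80).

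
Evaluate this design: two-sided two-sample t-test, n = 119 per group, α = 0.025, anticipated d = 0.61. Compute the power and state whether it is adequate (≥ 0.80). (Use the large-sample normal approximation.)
Power ≈ 0.99; the study is adequately powered (power ≥ 0.80)

Power calculation (two-sample t-test, normal approximation):
z_β = d · √(n/2) - z_{α/2}
z_β = 0.61 · √(119/2) - 2.241
z_β = 0.61 · 7.714 - 2.241
z_β = 2.464

Power = Φ(z_β) = Φ(2.464) ≈ 0.993

Effect size d = 0.61 is medium by Cohen's convention (0.2/0.5/0.8).

Threshold: power ≥ 0.80 is conventionally adequate.
Power ≈ 0.99 → the study is adequately powered (power ≥ 0.80).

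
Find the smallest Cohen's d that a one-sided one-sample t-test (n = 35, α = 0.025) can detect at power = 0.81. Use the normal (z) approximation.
d ≈ 0.48

Minimum detectable effect (one-sample t-test, normal approximation):
d = (z_α + z_β) / √n
d = (1.960 + 0.878) / √35
d = 2.838 / 5.916
d ≈ 0.48

By Cohen's convention (0.2 small / 0.5 medium / 0.8 large): small effect.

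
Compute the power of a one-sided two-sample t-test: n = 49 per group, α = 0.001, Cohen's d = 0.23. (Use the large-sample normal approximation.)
Power ≈ 0.03

Power calculation (two-sample t-test, normal approximation):
z_β = d · √(n/2) - z_α
z_β = 0.23 · √(49/2) - 3.090
z_β = 0.23 · 4.950 - 3.090
z_β = -1.952

Power = Φ(z_β) = Φ(-1.952) ≈ 0.025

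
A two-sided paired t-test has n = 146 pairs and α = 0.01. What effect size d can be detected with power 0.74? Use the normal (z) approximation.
d ≈ 0.27

Minimum detectable effect (paired t-test, normal approximation):
d = (z_{α/2} + z_β) / √n
d = (2.576 + 0.643) / √146
d = 3.219 / 12.083
d ≈ 0.27

By Cohen's convention (0.2 small / 0.5 medium / 0.8 large): small effect.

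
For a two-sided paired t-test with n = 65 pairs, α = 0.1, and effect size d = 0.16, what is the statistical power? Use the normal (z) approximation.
Power ≈ 0.36

Power calculation (paired t-test, normal approximation):
z_β = d · √n - z_{α/2}
z_β = 0.16 · √65 - 1.645
z_β = 0.16 · 8.062 - 1.645
z_β = -0.355

Power = Φ(z_β) = Φ(-0.355) ≈ 0.361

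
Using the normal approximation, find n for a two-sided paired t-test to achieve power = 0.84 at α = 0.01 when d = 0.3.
n = 142 pairs

Sample size formula (paired t-test, normal approximation):
n = ((z_{α/2} + z_β) / d)²

z_{α/2} = 2.576 (for α = 0.01, two-sided)
z_β = 0.994 (for power = 0.84)
d = 0.3

n = ((2.576 + 0.994) / 0.3)²
n = (11.900)²
n ≈ 141.61
Round up to the next whole number: n = 142 pairs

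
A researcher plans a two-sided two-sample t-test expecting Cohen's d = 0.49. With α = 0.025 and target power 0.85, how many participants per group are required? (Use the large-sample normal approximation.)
n = 90 per group

Sample size formula (two-sample t-test, normal approximation):
n = 2 · ((z_{α/2} + z_β) / d)²

z_{α/2} = 2.241 (for α = 0.025, two-sided)
z_β = 1.036 (for power = 0.85)
d = 0.49

n = 2 · ((2.241 + 1.036) / 0.49)²
n = 2 · (6.688)²
n ≈ 89.46
Round up to the next whole number: n = 90 per group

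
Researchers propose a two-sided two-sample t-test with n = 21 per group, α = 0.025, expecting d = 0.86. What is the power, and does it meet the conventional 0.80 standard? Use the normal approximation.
Power ≈ 0.71; the study is underpowered (power < 0.80)

Power calculation (two-sample t-test, normal approximation):
z_β = d · √(n/2) - z_{α/2}
z_β = 0.86 · √(21/2) - 2.241
z_β = 0.86 · 3.240 - 2.241
z_β = 0.545

Power = Φ(z_β) = Φ(0.545) ≈ 0.707

Effect size d = 0.86 is large by Cohen's convention (0.2/0.5/0.8).

Threshold: power ≥ 0.80 is conventionally adequate.
Power ≈ 0.71 → the study is underpowered (power < 0.80).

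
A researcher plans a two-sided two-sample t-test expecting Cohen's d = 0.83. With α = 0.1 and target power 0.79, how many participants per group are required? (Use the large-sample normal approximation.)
n = 18 per group

Sample size formula (two-sample t-test, normal approximation):
n = 2 · ((z_{α/2} + z_β) / d)²

z_{α/2} = 1.645 (for α = 0.1, two-sided)
z_β = 0.806 (for power = 0.79)
d = 0.83

n = 2 · ((1.645 + 0.806) / 0.83)²
n = 2 · (2.953)²
n ≈ 17.44
Round up to the next whole number: n = 18 per group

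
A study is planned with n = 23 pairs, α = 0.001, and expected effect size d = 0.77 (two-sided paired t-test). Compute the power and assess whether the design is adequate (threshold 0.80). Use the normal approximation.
Power ≈ 0.66; the study is underpowered (power < 0.80)

Power calculation (paired t-test, normal approximation):
z_β = d · √n - z_{α/2}
z_β = 0.77 · √23 - 3.291
z_β = 0.77 · 4.796 - 3.291
z_β = 0.402

Power = Φ(z_β) = Φ(0.402) ≈ 0.656

Effect size d = 0.77 is medium by Cohen's convention (0.2/0.5/0.8).

Threshold: power ≥ 0.80 is conventionally adequate.
Power ≈ 0.66 → the study is underpowered (power < 0.80).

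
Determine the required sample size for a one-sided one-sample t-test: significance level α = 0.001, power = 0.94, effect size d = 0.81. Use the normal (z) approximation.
n = 33

Sample size formula (one-sample t-test, normal approximation):
n = ((z_α + z_β) / d)²

z_α = 3.090 (for α = 0.001, one-sided)
z_β = 1.555 (for power = 0.94)
d = 0.81

n = ((3.090 + 1.555) / 0.81)²
n = (5.735)²
n ≈ 32.89
Round up to the next whole number: n = 33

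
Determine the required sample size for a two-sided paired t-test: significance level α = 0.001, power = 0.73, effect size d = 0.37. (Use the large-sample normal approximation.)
n = 112 pairs

Sample size formula (paired t-test, normal approximation):
n = ((z_{α/2} + z_β) / d)²

z_{α/2} = 3.291 (for α = 0.001, two-sided)
z_β = 0.613 (for power = 0.73)
d = 0.37

n = ((3.291 + 0.613) / 0.37)²
n = (10.551)²
n ≈ 111.32
Round up to the next whole number: n = 112 pairs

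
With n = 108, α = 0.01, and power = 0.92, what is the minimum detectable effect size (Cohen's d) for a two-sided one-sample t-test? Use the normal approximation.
d ≈ 0.38

Minimum detectable effect (one-sample t-test, normal approximation):
d = (z_{α/2} + z_β) / √n
d = (2.576 + 1.405) / √108
d = 3.981 / 10.392
d ≈ 0.38

By Cohen's convention (0.2 small / 0.5 medium / 0.8 large): small effect.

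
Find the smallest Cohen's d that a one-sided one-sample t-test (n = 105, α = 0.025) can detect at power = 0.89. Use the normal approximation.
d ≈ 0.31

Minimum detectable effect (one-sample t-test, normal approximation):
d = (z_α + z_β) / √n
d = (1.960 + 1.227) / √105
d = 3.186 / 10.247
d ≈ 0.31

By Cohen's convention (0.2 small / 0.5 medium / 0.8 large): small effect.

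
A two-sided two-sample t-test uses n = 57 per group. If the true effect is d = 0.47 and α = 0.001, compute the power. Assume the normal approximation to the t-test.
Power ≈ 0.22

Power calculation (two-sample t-test, normal approximation):
z_β = d · √(n/2) - z_{α/2}
z_β = 0.47 · √(57/2) - 3.291
z_β = 0.47 · 5.339 - 3.291
z_β = -0.781

Power = Φ(z_β) = Φ(-0.781) ≈ 0.217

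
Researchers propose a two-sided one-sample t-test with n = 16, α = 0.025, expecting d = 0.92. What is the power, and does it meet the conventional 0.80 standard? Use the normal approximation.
Power ≈ 0.92; the study is adequately powered (power ≥ 0.80)

Power calculation (one-sample t-test, normal approximation):
z_β = d · √n - z_{α/2}
z_β = 0.92 · √16 - 2.241
z_β = 0.92 · 4.000 - 2.241
z_β = 1.439

Power = Φ(z_β) = Φ(1.439) ≈ 0.925

Effect size d = 0.92 is large by Cohen's convention (0.2/0.5/0.8).

Threshold: power ≥ 0.80 is conventionally adequate.
Power ≈ 0.92 → the study is adequately powered (power ≥ 0.80).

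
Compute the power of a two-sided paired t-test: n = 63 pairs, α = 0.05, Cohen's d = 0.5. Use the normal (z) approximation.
Power ≈ 0.98

Power calculation (paired t-test, normal approximation):
z_β = d · √n - z_{α/2}
z_β = 0.5 · √63 - 1.960
z_β = 0.5 · 7.937 - 1.960
z_β = 2.009

Power = Φ(z_β) = Φ(2.009) ≈ 0.978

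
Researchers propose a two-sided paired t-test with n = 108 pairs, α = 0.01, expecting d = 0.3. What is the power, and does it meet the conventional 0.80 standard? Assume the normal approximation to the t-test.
Power ≈ 0.71; the study is underpowered (power < 0.80)

Power calculation (paired t-test, normal approximation):
z_β = d · √n - z_{α/2}
z_β = 0.3 · √108 - 2.576
z_β = 0.3 · 10.392 - 2.576
z_β = 0.542

Power = Φ(z_β) = Φ(0.542) ≈ 0.706

Effect size d = 0.3 is small by Cohen's convention (0.2/0.5/0.8).

Threshold: power ≥ 0.80 is conventionally adequate.
Power ≈ 0.71 → the study is underpowered (power < 0.80).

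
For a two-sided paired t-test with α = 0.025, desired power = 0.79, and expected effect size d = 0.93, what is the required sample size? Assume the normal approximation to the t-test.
n = 11 pairs

Sample size formula (paired t-test, normal approximation):
n = ((z_{α/2} + z_β) / d)²

z_{α/2} = 2.241 (for α = 0.025, two-sided)
z_β = 0.806 (for power = 0.79)
d = 0.93

n = ((2.241 + 0.806) / 0.93)²
n = (3.276)²
n ≈ 10.73
Round up to the next whole number: n = 11 pairs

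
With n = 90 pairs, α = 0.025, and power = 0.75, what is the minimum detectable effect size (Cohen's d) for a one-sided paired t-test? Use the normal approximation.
d ≈ 0.28

Minimum detectable effect (paired t-test, normal approximation):
d = (z_α + z_β) / √n
d = (1.960 + 0.674) / √90
d = 2.634 / 9.487
d ≈ 0.28

By Cohen's convention (0.2 small / 0.5 medium / 0.8 large): small effect.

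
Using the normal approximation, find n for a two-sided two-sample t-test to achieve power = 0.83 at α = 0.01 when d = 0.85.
n = 35 per group

Sample size formula (two-sample t-test, normal approximation):
n = 2 · ((z_{α/2} + z_β) / d)²

z_{α/2} = 2.576 (for α = 0.01, two-sided)
z_β = 0.954 (for power = 0.83)
d = 0.85

n = 2 · ((2.576 + 0.954) / 0.85)²
n = 2 · (4.153)²
n ≈ 34.49
Round up to the next whole number: n = 35 per group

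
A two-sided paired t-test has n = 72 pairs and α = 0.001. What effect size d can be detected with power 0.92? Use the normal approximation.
d ≈ 0.55

Minimum detectable effect (paired t-test, normal approximation):
d = (z_{α/2} + z_β) / √n
d = (3.291 + 1.405) / √72
d = 4.696 / 8.485
d ≈ 0.55

By Cohen's convention (0.2 small / 0.5 medium / 0.8 large): medium effect.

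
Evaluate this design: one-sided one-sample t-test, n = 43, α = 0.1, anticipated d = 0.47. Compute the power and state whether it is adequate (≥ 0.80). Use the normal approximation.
Power ≈ 0.96; the study is adequately powered (power ≥ 0.80)

Power calculation (one-sample t-test, normal approximation):
z_β = d · √n - z_α
z_β = 0.47 · √43 - 1.282
z_β = 0.47 · 6.557 - 1.282
z_β = 1.800

Power = Φ(z_β) = Φ(1.800) ≈ 0.964

Effect size d = 0.47 is small by Cohen's convention (0.2/0.5/0.8).

Threshold: power ≥ 0.80 is conventionally adequate.
Power ≈ 0.96 → the study is adequately powered (power ≥ 0.80).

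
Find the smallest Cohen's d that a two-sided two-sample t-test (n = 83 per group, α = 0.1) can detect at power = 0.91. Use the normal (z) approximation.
d ≈ 0.46

Minimum detectable effect (two-sample t-test, normal approximation):
d = (z_{α/2} + z_β) / √(n/2)
d = (1.645 + 1.341) / √(83/2)
d = 2.986 / 6.442
d ≈ 0.46

By Cohen's convention (0.2 small / 0.5 medium / 0.8 large): small effect.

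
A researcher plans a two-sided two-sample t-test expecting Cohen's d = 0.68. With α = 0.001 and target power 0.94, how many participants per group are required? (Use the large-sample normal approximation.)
n = 102 per group

Sample size formula (two-sample t-test, normal approximation):
n = 2 · ((z_{α/2} + z_β) / d)²

z_{α/2} = 3.291 (for α = 0.001, two-sided)
z_β = 1.555 (for power = 0.94)
d = 0.68

n = 2 · ((3.291 + 1.555) / 0.68)²
n = 2 · (7.126)²
n ≈ 101.56
Round up to the next whole number: n = 102 per group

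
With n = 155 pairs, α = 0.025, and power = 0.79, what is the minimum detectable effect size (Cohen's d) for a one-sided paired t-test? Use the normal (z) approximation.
d ≈ 0.22

Minimum detectable effect (paired t-test, normal approximation):
d = (z_α + z_β) / √n
d = (1.960 + 0.806) / √155
d = 2.766 / 12.450
d ≈ 0.22

By Cohen's convention (0.2 small / 0.5 medium / 0.8 large): small effect.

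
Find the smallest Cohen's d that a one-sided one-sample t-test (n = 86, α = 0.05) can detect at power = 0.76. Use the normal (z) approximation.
d ≈ 0.25

Minimum detectable effect (one-sample t-test, normal approximation):
d = (z_α + z_β) / √n
d = (1.645 + 0.706) / √86
d = 2.351 / 9.274
d ≈ 0.25

By Cohen's convention (0.2 small / 0.5 medium / 0.8 large): small effect.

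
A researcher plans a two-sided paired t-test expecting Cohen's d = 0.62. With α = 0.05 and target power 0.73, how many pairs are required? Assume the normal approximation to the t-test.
n = 18 pairs

Sample size formula (paired t-test, normal approximation):
n = ((z_{α/2} + z_β) / d)²

z_{α/2} = 1.960 (for α = 0.05, two-sided)
z_β = 0.613 (for power = 0.73)
d = 0.62

n = ((1.960 + 0.613) / 0.62)²
n = (4.150)²
n ≈ 17.22
Round up to the next whole number: n = 18 pairs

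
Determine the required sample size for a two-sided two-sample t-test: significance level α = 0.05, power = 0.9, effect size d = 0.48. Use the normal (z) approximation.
n = 92 per group

Sample size formula (two-sample t-test, normal approximation):
n = 2 · ((z_{α/2} + z_β) / d)²

z_{α/2} = 1.960 (for α = 0.05, two-sided)
z_β = 1.282 (for power = 0.9)
d = 0.48

n = 2 · ((1.960 + 1.282) / 0.48)²
n = 2 · (6.754)²
n ≈ 91.23
Round up to the next whole number: n = 92 per group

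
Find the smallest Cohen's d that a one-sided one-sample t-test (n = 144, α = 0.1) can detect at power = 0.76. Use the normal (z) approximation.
d ≈ 0.17

Minimum detectable effect (one-sample t-test, normal approximation):
d = (z_α + z_β) / √n
d = (1.282 + 0.706) / √144
d = 1.988 / 12.000
d ≈ 0.17

By Cohen's convention (0.2 small / 0.5 medium / 0.8 large): very small effect.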